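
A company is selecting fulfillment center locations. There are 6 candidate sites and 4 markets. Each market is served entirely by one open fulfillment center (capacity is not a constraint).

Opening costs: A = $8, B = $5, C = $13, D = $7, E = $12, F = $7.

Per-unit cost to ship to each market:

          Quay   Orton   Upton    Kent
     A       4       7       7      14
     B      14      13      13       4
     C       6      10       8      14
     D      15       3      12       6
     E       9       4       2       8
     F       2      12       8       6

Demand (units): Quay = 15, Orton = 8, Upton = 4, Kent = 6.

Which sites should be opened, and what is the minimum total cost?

Open B, D, E and F; minimum total cost 117.

For any fixed open set, each market goes to its cheapest open site; total = fixed + service.
{B, D, E, F}: Quay→F 2·15=30, Orton→D 3·8=24, Upton→E 2·4=8, Kent→B 4·6=24. Service 86; fixed 31; total 117.
{B, E, F}: Quay→F 2·15=30, Orton→E 4·8=32, Upton→E 2·4=8, Kent→B 4·6=24. Service 94; fixed 24; total 118.
{D, E, F}: Quay→F 2·15=30, Orton→D 3·8=24, Upton→E 2·4=8, Kent→D 6·6=36. Service 98; fixed 26; total 124.
{A, B, C, D, E, F}: service 86 + fixed 52 = 138
No other subset beats 117.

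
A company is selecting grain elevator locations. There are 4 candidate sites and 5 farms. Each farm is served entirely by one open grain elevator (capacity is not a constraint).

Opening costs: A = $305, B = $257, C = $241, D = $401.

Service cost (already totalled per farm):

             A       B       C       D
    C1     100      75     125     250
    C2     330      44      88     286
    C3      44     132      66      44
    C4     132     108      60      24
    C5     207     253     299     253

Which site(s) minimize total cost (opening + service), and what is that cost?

For any fixed open set, each farm goes to its cheapest open site; total = fixed + service.
{B}: C1→B 75, C2→B 44, C3→B 132, C4→B 108, C5→B 253. Service 612; fixed 257; total 869.
{C}: service 638 + fixed 241 = 879
{B, C}: service 498 + fixed 498 = 996
{A, B, C, D}: C1→B 75, C2→B 44, C3→A 44, C4→D 24, C5→A 207. Service 394; fixed 1204; total 1598.
No other subset beats 869.

Open B only; minimum total cost 869.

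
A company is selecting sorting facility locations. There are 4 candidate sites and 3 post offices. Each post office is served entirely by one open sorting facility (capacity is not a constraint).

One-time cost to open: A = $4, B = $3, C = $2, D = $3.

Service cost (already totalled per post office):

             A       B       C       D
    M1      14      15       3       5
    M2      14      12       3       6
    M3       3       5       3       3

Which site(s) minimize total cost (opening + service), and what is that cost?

Open C only; minimum total cost 11.

For any fixed open set, each post office goes to its cheapest open site; total = fixed + service.
{C}: M1→C 3, M2→C 3, M3→C 3. Service 9; fixed 2; total 11.
{B, C}: service 9 + fixed 5 = 14
{C, D}: service 9 + fixed 5 = 14
{A, B, C, D}: M1→C 3, M2→C 3, M3→A 3. Service 9; fixed 12; total 21.
(All 15 nonempty subsets were checked; C only is lowest.)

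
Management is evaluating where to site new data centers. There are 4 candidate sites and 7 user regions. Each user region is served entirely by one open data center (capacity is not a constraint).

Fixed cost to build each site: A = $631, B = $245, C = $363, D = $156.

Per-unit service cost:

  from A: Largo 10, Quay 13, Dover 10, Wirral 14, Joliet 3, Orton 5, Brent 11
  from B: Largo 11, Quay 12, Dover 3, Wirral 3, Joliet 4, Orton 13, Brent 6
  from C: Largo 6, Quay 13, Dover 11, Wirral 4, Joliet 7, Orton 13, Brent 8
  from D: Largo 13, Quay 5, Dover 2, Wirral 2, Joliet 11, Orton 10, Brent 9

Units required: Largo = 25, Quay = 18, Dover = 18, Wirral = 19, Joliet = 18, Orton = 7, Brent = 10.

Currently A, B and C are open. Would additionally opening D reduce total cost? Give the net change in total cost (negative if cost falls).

Current service cost with {A, B, C}: 626.
Adding D: each user region re-picks its cheapest; new service cost 463, saving 163.
Extra fixed cost: 156. Net change = 156 − 163 = -7.
(Totals: 1865 → 1858.)

Yes — net change −7 (cost falls by 7).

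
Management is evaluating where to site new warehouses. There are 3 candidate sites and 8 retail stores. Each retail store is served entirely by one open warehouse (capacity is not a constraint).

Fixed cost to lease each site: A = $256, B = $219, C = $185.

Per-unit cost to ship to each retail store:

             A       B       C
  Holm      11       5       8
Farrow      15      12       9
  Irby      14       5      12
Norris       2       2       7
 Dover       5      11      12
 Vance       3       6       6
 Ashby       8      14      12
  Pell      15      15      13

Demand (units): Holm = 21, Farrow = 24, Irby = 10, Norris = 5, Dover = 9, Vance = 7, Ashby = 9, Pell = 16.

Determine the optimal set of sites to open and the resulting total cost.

Open B only; minimum total cost 1179.

For any fixed open set, each retail store goes to its cheapest open site; total = fixed + service.
{B}: Holm→B 5·21=105, Farrow→B 12·24=288, Irby→B 5·10=50, Norris→B 2·5=10, Dover→B 11·9=99, Vance→B 6·7=42, Ashby→B 14·9=126, Pell→B 15·16=240. Service 960; fixed 219; total 1179.
{C}: Holm→C 8·21=168, Farrow→C 9·24=216, Irby→C 12·10=120, Norris→C 7·5=35, Dover→C 12·9=108, Vance→C 6·7=42, Ashby→C 12·9=108, Pell→C 13·16=208. Service 1005; fixed 185; total 1190.
{B, C}: Holm→B 5·21=105, Farrow→C 9·24=216, Irby→B 5·10=50, Norris→B 2·5=10, Dover→B 11·9=99, Vance→B 6·7=42, Ashby→C 12·9=108, Pell→C 13·16=208. Service 838; fixed 404; total 1242.
{A, B, C}: Holm→B 5·21=105, Farrow→C 9·24=216, Irby→B 5·10=50, Norris→A 2·5=10, Dover→A 5·9=45, Vance→A 3·7=21, Ashby→A 8·9=72, Pell→C 13·16=208. Service 727; fixed 660; total 1387.
No other subset beats 1179.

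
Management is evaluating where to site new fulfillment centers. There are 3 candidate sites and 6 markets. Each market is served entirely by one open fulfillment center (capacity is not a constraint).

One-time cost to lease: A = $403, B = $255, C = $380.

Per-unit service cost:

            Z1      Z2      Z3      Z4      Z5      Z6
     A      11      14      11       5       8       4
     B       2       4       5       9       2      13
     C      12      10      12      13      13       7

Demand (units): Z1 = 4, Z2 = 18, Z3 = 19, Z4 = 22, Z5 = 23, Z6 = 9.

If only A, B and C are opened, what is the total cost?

Total cost: 1405

Each market is assigned to its cheapest site among the open ones.
{A, B, C}: Z1→B 2·4=8, Z2→B 4·18=72, Z3→B 5·19=95, Z4→A 5·22=110, Z5→B 2·23=46, Z6→A 4·9=36. Service 367; fixed 1038; total 1405.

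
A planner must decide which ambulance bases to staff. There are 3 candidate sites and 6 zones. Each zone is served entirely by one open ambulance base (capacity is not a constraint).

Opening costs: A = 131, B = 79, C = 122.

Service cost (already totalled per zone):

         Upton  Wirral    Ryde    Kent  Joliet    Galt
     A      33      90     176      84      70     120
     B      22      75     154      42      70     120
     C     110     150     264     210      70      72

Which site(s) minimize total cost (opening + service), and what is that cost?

Open B only; minimum total cost 562.

For any fixed open set, each zone goes to its cheapest open site; total = fixed + service.
{B}: Upton→B 22, Wirral→B 75, Ryde→B 154, Kent→B 42, Joliet→B 70, Galt→B 120. Service 483; fixed 79; total 562.
{B, C}: service 435 + fixed 201 = 636
{A, B}: Upton→B 22, Wirral→B 75, Ryde→B 154, Kent→B 42, Joliet→A 70, Galt→A 120. Service 483; fixed 210; total 693.
{A, B, C}: service 435 + fixed 332 = 767
(All 7 nonempty subsets were checked; B only is lowest.)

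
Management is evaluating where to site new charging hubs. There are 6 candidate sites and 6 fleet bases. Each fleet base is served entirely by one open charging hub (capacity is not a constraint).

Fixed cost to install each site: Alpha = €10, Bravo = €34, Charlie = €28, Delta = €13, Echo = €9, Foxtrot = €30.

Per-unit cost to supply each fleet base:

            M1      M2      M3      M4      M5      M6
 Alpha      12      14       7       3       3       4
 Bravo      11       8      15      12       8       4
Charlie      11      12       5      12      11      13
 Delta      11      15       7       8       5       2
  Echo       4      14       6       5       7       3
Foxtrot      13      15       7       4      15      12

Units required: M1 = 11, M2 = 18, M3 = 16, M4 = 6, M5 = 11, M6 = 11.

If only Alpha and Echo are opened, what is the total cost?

Each fleet base is assigned to its cheapest site among the open ones.
{Alpha, Echo}: M1→Echo 4·11=44, M2→Alpha 14·18=252, M3→Echo 6·16=96, M4→Alpha 3·6=18, M5→Alpha 3·11=33, M6→Echo 3·11=33. Service 476; fixed 19; total 495.

Total cost: 495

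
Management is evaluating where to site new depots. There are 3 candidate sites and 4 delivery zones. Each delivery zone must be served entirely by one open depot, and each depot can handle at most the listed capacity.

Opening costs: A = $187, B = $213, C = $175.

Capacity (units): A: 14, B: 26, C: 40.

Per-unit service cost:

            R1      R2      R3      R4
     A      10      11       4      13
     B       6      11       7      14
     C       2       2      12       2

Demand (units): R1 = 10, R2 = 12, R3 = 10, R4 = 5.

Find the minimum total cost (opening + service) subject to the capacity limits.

Minimum total cost: 349

Open {C}: R1→C 2·10=20, R2→C 2·12=24, R3→C 12·10=120, R4→C 2·5=10.
Loads: C carries 37/40. Service 174; fixed 175; total 349.
Next best feasible plan costs 456.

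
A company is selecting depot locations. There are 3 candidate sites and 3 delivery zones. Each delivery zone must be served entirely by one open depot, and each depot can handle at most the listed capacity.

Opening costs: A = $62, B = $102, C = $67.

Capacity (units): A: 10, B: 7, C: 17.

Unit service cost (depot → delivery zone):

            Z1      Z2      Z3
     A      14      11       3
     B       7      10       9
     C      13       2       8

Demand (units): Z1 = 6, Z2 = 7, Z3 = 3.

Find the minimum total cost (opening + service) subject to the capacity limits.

Open {C}: Z1→C 13·6=78, Z2→C 2·7=14, Z3→C 8·3=24.
Loads: C carries 16/17. Service 116; fixed 67; total 183.
Next best feasible plan costs 230.

Minimum total cost: 183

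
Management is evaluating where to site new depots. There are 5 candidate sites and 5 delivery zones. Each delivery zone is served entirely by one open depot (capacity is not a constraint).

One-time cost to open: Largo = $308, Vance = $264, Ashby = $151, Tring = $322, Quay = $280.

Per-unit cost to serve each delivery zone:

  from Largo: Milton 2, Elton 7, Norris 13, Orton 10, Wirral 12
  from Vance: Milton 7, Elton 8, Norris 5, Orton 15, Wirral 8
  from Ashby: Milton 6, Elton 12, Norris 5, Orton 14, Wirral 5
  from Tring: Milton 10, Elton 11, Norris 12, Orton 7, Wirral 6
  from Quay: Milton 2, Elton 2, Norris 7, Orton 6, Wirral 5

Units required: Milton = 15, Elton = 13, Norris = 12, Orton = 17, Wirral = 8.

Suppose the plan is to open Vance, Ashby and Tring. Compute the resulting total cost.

Total cost: 1150

Each delivery zone is assigned to its cheapest site among the open ones.
{Vance, Ashby, Tring}: Milton→Ashby 6·15=90, Elton→Vance 8·13=104, Norris→Vance 5·12=60, Orton→Tring 7·17=119, Wirral→Ashby 5·8=40. Service 413; fixed 737; total 1150.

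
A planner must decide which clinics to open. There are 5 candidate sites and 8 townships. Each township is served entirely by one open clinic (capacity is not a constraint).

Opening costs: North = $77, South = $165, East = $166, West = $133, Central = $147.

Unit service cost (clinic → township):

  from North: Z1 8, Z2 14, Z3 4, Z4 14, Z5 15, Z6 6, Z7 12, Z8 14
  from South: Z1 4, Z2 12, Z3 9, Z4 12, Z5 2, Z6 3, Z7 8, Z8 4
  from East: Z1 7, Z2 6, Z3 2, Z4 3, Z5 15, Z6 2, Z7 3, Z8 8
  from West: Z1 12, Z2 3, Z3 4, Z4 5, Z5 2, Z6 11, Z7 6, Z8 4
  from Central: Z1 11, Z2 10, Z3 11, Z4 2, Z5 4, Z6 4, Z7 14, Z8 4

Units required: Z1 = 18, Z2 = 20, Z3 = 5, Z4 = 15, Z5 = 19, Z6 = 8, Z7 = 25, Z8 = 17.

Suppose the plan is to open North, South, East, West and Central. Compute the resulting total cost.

Total cost: 1057

Each township is assigned to its cheapest site among the open ones.
{North, South, East, West, Central}: Z1→South 4·18=72, Z2→West 3·20=60, Z3→East 2·5=10, Z4→Central 2·15=30, Z5→South 2·19=38, Z6→East 2·8=16, Z7→East 3·25=75, Z8→South 4·17=68. Service 369; fixed 688; total 1057.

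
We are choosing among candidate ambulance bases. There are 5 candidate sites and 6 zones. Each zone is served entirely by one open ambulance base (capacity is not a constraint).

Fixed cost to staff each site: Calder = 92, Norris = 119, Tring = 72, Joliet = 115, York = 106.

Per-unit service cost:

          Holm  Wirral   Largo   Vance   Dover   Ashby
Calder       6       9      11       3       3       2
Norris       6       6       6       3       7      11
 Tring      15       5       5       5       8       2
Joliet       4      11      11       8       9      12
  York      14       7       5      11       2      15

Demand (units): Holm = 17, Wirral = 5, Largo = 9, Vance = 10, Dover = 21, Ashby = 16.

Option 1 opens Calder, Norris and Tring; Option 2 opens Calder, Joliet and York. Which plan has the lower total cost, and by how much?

Option 2 is cheaper by 15.

Option 1: {Calder, Norris, Tring}: Holm→Calder 6·17=102, Wirral→Tring 5·5=25, Largo→Tring 5·9=45, Vance→Calder 3·10=30, Dover→Calder 3·21=63, Ashby→Calder 2·16=32. Service 297; fixed 283; total 580.
Option 2: {Calder, Joliet, York}: Holm→Joliet 4·17=68, Wirral→York 7·5=35, Largo→York 5·9=45, Vance→Calder 3·10=30, Dover→York 2·21=42, Ashby→Calder 2·16=32. Service 252; fixed 313; total 565.
Difference: |580 − 565| = 15.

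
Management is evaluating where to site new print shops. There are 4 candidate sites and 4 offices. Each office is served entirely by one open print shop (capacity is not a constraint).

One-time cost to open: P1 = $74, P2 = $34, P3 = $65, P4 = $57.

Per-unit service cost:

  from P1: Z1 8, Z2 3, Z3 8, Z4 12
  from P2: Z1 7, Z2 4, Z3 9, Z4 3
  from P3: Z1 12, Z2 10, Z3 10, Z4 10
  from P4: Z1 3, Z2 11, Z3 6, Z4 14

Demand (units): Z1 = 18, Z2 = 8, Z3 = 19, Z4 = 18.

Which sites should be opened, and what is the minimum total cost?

For any fixed open set, each office goes to its cheapest open site; total = fixed + service.
{P2, P4}: Z1→P4 3·18=54, Z2→P2 4·8=32, Z3→P4 6·19=114, Z4→P2 3·18=54. Service 254; fixed 91; total 345.
{P2, P3, P4}: Z1→P4 3·18=54, Z2→P2 4·8=32, Z3→P4 6·19=114, Z4→P2 3·18=54. Service 254; fixed 156; total 410.
{P1, P2, P4}: service 246 + fixed 165 = 411
{P1, P2, P3, P4}: service 246 + fixed 230 = 476
No other subset beats 345.

Open P2 and P4; minimum total cost 345.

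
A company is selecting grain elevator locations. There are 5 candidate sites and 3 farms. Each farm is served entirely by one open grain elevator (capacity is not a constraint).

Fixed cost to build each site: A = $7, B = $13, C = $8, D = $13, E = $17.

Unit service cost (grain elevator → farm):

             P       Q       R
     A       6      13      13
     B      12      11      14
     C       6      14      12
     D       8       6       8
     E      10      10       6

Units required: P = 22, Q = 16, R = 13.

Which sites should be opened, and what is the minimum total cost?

Open A, D and E; minimum total cost 343.

For any fixed open set, each farm goes to its cheapest open site; total = fixed + service.
{A, D, E}: P→A 6·22=132, Q→D 6·16=96, R→E 6·13=78. Service 306; fixed 37; total 343.
{C, D, E}: service 306 + fixed 38 = 344
{A, C, D, E}: service 306 + fixed 45 = 351
{A, B, C, D, E}: P→A 6·22=132, Q→D 6·16=96, R→E 6·13=78. Service 306; fixed 58; total 364.
No other subset beats 343.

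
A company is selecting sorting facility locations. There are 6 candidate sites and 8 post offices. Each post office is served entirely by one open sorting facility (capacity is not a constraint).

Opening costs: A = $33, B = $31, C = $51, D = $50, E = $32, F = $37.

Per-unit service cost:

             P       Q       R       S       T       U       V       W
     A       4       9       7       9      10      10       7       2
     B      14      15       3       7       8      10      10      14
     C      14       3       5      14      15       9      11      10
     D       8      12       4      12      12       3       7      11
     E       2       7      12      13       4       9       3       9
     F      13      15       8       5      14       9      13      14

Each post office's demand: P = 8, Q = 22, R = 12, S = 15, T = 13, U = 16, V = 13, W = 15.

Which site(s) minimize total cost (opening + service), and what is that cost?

Open A, C, D, E and F; minimum total cost 577.

For any fixed open set, each post office goes to its cheapest open site; total = fixed + service.
{A, C, D, E, F}: P→E 2·8=16, Q→C 3·22=66, R→D 4·12=48, S→F 5·15=75, T→E 4·13=52, U→D 3·16=48, V→E 3·13=39, W→A 2·15=30. Service 374; fixed 203; total 577.
{A, B, C, D, E}: service 392 + fixed 197 = 589
{A, B, C, D, E, F}: service 362 + fixed 234 = 596
{B}: P→B 14·8=112, Q→B 15·22=330, R→B 3·12=36, S→B 7·15=105, T→B 8·13=104, U→B 10·16=160, V→B 10·13=130, W→B 14·15=210. Service 1187; fixed 31; total 1218.
No other subset beats 577.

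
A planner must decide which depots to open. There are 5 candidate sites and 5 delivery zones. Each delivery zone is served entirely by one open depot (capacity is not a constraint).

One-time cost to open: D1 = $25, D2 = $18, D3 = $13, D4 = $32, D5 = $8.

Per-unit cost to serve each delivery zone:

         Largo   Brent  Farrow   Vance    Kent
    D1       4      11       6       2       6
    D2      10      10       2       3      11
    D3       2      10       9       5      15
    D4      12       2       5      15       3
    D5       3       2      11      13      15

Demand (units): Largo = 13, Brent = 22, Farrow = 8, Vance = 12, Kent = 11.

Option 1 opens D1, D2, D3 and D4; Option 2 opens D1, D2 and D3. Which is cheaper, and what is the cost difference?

Option 1: {D1, D2, D3, D4}: Largo→D3 2·13=26, Brent→D4 2·22=44, Farrow→D2 2·8=16, Vance→D1 2·12=24, Kent→D4 3·11=33. Service 143; fixed 88; total 231.
Option 2: {D1, D2, D3}: Largo→D3 2·13=26, Brent→D2 10·22=220, Farrow→D2 2·8=16, Vance→D1 2·12=24, Kent→D1 6·11=66. Service 352; fixed 56; total 408.
Difference: |231 − 408| = 177.

Option 1 is cheaper by 177.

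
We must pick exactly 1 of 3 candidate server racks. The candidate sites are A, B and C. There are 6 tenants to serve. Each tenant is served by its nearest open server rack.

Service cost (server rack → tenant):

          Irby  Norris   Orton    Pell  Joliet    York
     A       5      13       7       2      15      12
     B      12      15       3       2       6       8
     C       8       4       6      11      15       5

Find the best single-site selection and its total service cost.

With exactly 1 open, each tenant uses its cheapest among the chosen.
{B}: Irby→B 12, Norris→B 15, Orton→B 3, Pell→B 2, Joliet→B 6, York→B 8. Service cost 46.
{C}: service cost 49
{A}: service cost 54
Among all 3 size-1 choices, {B} is lowest.

Choose B only; total service cost 46.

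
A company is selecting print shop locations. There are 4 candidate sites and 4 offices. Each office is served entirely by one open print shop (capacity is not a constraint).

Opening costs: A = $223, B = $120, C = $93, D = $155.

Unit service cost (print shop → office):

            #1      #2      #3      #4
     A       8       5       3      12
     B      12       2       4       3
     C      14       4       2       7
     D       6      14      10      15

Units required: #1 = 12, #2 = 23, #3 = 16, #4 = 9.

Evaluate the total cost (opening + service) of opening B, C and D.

Total cost: 545

Each office is assigned to its cheapest site among the open ones.
{B, C, D}: #1→D 6·12=72, #2→B 2·23=46, #3→C 2·16=32, #4→B 3·9=27. Service 177; fixed 368; total 545.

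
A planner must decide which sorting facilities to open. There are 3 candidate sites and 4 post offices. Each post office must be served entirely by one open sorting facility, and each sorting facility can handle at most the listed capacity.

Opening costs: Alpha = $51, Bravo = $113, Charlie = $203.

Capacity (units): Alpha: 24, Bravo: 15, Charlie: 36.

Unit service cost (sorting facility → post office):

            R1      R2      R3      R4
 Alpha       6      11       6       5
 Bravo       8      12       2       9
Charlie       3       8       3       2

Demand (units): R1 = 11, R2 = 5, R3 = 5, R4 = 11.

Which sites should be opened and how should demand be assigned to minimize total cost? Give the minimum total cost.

Open {Charlie}: R1→Charlie 3·11=33, R2→Charlie 8·5=40, R3→Charlie 3·5=15, R4→Charlie 2·11=22.
Loads: Charlie carries 32/36. Service 110; fixed 203; total 313.
Next best feasible plan costs 355.

Minimum total cost: 313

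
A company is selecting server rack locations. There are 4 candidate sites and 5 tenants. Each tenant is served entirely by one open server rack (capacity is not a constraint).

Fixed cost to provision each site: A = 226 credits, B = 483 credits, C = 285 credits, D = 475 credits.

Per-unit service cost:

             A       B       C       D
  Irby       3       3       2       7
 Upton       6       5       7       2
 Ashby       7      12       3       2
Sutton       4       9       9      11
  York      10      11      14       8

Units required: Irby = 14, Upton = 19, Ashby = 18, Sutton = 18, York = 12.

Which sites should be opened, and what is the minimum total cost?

Open A only; minimum total cost 700.

For any fixed open set, each tenant goes to its cheapest open site; total = fixed + service.
{A}: Irby→A 3·14=42, Upton→A 6·19=114, Ashby→A 7·18=126, Sutton→A 4·18=72, York→A 10·12=120. Service 474; fixed 226; total 700.
{C}: service 545 + fixed 285 = 830
{A, C}: Irby→C 2·14=28, Upton→A 6·19=114, Ashby→C 3·18=54, Sutton→A 4·18=72, York→A 10·12=120. Service 388; fixed 511; total 899.
{A, B, C, D}: Irby→C 2·14=28, Upton→D 2·19=38, Ashby→D 2·18=36, Sutton→A 4·18=72, York→D 8·12=96. Service 270; fixed 1469; total 1739.
No other subset beats 700.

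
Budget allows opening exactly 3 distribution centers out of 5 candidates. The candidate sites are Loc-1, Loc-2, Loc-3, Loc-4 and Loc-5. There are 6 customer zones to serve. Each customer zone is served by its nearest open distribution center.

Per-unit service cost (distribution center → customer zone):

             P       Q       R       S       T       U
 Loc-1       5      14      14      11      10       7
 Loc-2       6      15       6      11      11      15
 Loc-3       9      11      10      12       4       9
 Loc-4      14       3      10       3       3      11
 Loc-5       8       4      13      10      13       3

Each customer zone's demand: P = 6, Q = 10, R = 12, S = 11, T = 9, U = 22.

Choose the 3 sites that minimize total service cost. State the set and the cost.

Choose Loc-2, Loc-4 and Loc-5; total service cost 264.

With exactly 3 open, each customer zone uses its cheapest among the chosen.
{Loc-2, Loc-4, Loc-5}: P→Loc-2 6·6=36, Q→Loc-4 3·10=30, R→Loc-2 6·12=72, S→Loc-4 3·11=33, T→Loc-4 3·9=27, U→Loc-5 3·22=66. Service cost 264.
{Loc-1, Loc-4, Loc-5}: service cost 306
{Loc-3, Loc-4, Loc-5}: service cost 324
Among all 10 size-3 choices, {Loc-2, Loc-4, Loc-5} is lowest.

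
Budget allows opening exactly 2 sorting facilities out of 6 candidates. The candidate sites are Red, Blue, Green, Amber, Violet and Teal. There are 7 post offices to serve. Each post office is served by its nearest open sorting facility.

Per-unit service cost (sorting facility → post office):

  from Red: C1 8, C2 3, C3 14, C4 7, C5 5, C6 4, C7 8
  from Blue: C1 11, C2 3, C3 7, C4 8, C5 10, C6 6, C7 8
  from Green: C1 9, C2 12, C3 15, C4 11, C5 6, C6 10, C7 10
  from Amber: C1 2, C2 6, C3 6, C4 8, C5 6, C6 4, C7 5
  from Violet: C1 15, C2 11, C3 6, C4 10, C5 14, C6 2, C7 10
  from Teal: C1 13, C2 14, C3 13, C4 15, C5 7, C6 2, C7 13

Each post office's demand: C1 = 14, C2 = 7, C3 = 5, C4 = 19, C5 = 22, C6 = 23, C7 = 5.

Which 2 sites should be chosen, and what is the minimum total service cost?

Choose Red and Amber; total service cost 439.

With exactly 2 open, each post office uses its cheapest among the chosen.
{Red, Amber}: C1→Amber 2·14=28, C2→Red 3·7=21, C3→Amber 6·5=30, C4→Red 7·19=133, C5→Red 5·22=110, C6→Red 4·23=92, C7→Amber 5·5=25. Service cost 439.
{Amber, Violet}: service cost 455
{Amber, Teal}: service cost 455
Among all 15 size-2 choices, {Red, Amber} is lowest.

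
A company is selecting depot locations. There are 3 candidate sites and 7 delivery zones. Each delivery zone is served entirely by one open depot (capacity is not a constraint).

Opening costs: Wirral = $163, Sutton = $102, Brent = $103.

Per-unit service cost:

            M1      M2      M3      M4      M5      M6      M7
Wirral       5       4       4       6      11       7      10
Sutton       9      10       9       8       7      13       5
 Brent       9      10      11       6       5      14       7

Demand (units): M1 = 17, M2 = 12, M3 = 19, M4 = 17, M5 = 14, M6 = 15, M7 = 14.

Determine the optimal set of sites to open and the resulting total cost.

For any fixed open set, each delivery zone goes to its cheapest open site; total = fixed + service.
{Wirral, Sutton}: M1→Wirral 5·17=85, M2→Wirral 4·12=48, M3→Wirral 4·19=76, M4→Wirral 6·17=102, M5→Sutton 7·14=98, M6→Wirral 7·15=105, M7→Sutton 5·14=70. Service 584; fixed 265; total 849.
{Wirral, Brent}: M1→Wirral 5·17=85, M2→Wirral 4·12=48, M3→Wirral 4·19=76, M4→Wirral 6·17=102, M5→Brent 5·14=70, M6→Wirral 7·15=105, M7→Brent 7·14=98. Service 584; fixed 266; total 850.
{Wirral}: M1→Wirral 5·17=85, M2→Wirral 4·12=48, M3→Wirral 4·19=76, M4→Wirral 6·17=102, M5→Wirral 11·14=154, M6→Wirral 7·15=105, M7→Wirral 10·14=140. Service 710; fixed 163; total 873.
{Wirral, Sutton, Brent}: M1→Wirral 5·17=85, M2→Wirral 4·12=48, M3→Wirral 4·19=76, M4→Wirral 6·17=102, M5→Brent 5·14=70, M6→Wirral 7·15=105, M7→Sutton 5·14=70. Service 556; fixed 368; total 924.
No other subset beats 849.

Open Wirral and Sutton; minimum total cost 849.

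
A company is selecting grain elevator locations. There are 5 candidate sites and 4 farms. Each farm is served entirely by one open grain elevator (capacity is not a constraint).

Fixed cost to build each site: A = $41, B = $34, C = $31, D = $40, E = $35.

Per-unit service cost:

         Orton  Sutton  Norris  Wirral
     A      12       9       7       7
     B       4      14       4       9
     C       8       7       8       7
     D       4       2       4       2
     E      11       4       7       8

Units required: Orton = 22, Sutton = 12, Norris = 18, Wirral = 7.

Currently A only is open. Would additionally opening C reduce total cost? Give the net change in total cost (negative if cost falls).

Yes — net change −81 (cost falls by 81).

Current service cost with {A}: 547.
Adding C: each farm re-picks its cheapest; new service cost 435, saving 112.
Extra fixed cost: 31. Net change = 31 − 112 = -81.
(Totals: 588 → 507.)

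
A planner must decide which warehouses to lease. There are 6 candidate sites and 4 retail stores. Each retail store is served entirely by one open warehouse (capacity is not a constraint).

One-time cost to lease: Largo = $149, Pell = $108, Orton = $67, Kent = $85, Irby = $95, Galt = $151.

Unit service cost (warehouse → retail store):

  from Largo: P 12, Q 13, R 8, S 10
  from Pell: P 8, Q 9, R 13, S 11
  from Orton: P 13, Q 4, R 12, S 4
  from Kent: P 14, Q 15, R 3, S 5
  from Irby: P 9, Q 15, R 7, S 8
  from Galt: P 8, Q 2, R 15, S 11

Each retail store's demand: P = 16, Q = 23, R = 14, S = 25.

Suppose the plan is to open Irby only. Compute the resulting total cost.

Total cost: 882

Each retail store is assigned to its cheapest site among the open ones.
{Irby}: P→Irby 9·16=144, Q→Irby 15·23=345, R→Irby 7·14=98, S→Irby 8·25=200. Service 787; fixed 95; total 882.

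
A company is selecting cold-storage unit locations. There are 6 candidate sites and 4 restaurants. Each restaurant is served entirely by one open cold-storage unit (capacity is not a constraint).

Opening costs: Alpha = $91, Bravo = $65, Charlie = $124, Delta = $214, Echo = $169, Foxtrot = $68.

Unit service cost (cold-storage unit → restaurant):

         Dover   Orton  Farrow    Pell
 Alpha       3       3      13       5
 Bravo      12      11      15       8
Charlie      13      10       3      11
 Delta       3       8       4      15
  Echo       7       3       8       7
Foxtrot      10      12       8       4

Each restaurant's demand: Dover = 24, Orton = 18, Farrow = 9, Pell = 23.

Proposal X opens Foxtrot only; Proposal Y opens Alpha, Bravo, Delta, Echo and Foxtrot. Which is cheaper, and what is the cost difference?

Proposal X: {Foxtrot}: Dover→Foxtrot 10·24=240, Orton→Foxtrot 12·18=216, Farrow→Foxtrot 8·9=72, Pell→Foxtrot 4·23=92. Service 620; fixed 68; total 688.
Proposal Y: {Alpha, Bravo, Delta, Echo, Foxtrot}: Dover→Alpha 3·24=72, Orton→Alpha 3·18=54, Farrow→Delta 4·9=36, Pell→Foxtrot 4·23=92. Service 254; fixed 607; total 861.
Difference: |688 − 861| = 173.

Proposal X is cheaper by 173.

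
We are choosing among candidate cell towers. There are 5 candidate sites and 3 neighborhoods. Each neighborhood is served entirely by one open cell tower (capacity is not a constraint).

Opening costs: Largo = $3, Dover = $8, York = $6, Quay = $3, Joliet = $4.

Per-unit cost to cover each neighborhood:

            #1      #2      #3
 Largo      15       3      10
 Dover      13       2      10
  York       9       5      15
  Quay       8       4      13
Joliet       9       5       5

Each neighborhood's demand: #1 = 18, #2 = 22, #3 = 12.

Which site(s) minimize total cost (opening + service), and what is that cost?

For any fixed open set, each neighborhood goes to its cheapest open site; total = fixed + service.
{Dover, Quay, Joliet}: #1→Quay 8·18=144, #2→Dover 2·22=44, #3→Joliet 5·12=60. Service 248; fixed 15; total 263.
{Largo, Dover, Quay, Joliet}: #1→Quay 8·18=144, #2→Dover 2·22=44, #3→Joliet 5·12=60. Service 248; fixed 18; total 266.
{Dover, York, Quay, Joliet}: #1→Quay 8·18=144, #2→Dover 2·22=44, #3→Joliet 5·12=60. Service 248; fixed 21; total 269.
{Largo, Dover, York, Quay, Joliet}: service 248 + fixed 24 = 272
No other subset beats 263.

Open Dover, Quay and Joliet; minimum total cost 263.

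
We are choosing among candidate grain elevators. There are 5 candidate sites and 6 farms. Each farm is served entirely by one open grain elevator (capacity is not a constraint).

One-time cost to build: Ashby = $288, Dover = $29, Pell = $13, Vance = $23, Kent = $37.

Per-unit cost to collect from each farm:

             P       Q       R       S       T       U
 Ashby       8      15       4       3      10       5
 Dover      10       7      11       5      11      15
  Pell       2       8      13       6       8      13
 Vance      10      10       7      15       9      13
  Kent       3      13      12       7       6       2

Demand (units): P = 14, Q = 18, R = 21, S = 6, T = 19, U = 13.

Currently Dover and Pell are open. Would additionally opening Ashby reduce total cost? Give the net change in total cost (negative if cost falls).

Current service cost with {Dover, Pell}: 736.
Adding Ashby: each farm re-picks its cheapest; new service cost 473, saving 263.
Extra fixed cost: 288. Net change = 288 − 263 = 25.
(Totals: 778 → 803.)

No — net change +25 (cost rises by 25).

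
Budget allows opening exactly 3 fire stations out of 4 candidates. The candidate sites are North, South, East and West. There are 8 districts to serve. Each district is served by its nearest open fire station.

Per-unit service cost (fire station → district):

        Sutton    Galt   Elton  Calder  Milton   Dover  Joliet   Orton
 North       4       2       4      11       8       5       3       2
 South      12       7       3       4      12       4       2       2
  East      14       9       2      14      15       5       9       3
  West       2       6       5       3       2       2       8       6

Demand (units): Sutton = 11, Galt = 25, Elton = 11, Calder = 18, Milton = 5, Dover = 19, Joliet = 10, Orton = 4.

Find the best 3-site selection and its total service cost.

With exactly 3 open, each district uses its cheapest among the chosen.
{North, East, West}: Sutton→West 2·11=22, Galt→North 2·25=50, Elton→East 2·11=22, Calder→West 3·18=54, Milton→West 2·5=10, Dover→West 2·19=38, Joliet→North 3·10=30, Orton→North 2·4=8. Service cost 234.
{North, South, West}: service cost 235
{South, East, West}: service cost 324
Among all 4 size-3 choices, {North, East, West} is lowest.

Choose North, East and West; total service cost 234.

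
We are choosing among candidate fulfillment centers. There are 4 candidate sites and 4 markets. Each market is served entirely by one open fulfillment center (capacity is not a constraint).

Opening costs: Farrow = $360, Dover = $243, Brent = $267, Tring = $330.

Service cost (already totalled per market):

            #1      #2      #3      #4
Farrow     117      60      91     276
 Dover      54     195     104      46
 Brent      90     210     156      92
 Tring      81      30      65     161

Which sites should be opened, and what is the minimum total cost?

For any fixed open set, each market goes to its cheapest open site; total = fixed + service.
{Dover}: #1→Dover 54, #2→Dover 195, #3→Dover 104, #4→Dover 46. Service 399; fixed 243; total 642.
{Tring}: service 337 + fixed 330 = 667
{Dover, Tring}: service 195 + fixed 573 = 768
{Farrow, Dover, Brent, Tring}: service 195 + fixed 1200 = 1395
No other subset beats 642.

Open Dover only; minimum total cost 642.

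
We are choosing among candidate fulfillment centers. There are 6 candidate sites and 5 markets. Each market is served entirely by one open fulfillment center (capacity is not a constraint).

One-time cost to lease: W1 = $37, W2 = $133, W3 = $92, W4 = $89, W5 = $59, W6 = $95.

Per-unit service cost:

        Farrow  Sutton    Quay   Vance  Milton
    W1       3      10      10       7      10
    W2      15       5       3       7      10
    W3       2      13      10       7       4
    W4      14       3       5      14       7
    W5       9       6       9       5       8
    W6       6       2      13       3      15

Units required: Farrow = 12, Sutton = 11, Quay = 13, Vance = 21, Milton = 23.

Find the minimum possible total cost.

Minimum total cost: 518

For any fixed open set, each market goes to its cheapest open site; total = fixed + service.
{W3, W6}: Farrow→W3 2·12=24, Sutton→W6 2·11=22, Quay→W3 10·13=130, Vance→W6 3·21=63, Milton→W3 4·23=92. Service 331; fixed 187; total 518.
{W3, W4}: service 361 + fixed 181 = 542
{W3, W4, W6}: Farrow→W3 2·12=24, Sutton→W6 2·11=22, Quay→W4 5·13=65, Vance→W6 3·21=63, Milton→W3 4·23=92. Service 266; fixed 276; total 542.
{W1, W2, W3, W4, W5, W6}: service 240 + fixed 505 = 745
No other subset beats 518.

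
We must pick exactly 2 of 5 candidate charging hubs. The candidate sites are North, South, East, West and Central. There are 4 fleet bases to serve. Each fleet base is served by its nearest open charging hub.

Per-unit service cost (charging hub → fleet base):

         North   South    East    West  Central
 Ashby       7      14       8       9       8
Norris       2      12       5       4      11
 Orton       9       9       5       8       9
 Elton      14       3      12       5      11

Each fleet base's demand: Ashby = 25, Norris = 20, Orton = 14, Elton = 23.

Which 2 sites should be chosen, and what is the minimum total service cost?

Choose North and South; total service cost 410.

With exactly 2 open, each fleet base uses its cheapest among the chosen.
{North, South}: Ashby→North 7·25=175, Norris→North 2·20=40, Orton→North 9·14=126, Elton→South 3·23=69. Service cost 410.
{South, East}: service cost 439
{North, West}: service cost 442
Among all 10 size-2 choices, {North, South} is lowest.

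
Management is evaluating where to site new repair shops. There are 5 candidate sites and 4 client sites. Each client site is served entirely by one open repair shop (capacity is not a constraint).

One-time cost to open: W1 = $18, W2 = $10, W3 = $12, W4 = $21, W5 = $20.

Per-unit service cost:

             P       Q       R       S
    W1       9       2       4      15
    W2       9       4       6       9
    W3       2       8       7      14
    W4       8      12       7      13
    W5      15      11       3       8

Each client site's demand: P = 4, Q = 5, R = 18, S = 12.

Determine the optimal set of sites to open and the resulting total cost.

For any fixed open set, each client site goes to its cheapest open site; total = fixed + service.
{W1, W3, W5}: P→W3 2·4=8, Q→W1 2·5=10, R→W5 3·18=54, S→W5 8·12=96. Service 168; fixed 50; total 218.
{W2, W3, W5}: service 178 + fixed 42 = 220
{W1, W2, W3, W5}: P→W3 2·4=8, Q→W1 2·5=10, R→W5 3·18=54, S→W5 8·12=96. Service 168; fixed 60; total 228.
{W1, W2, W3, W4, W5}: service 168 + fixed 81 = 249
No other subset beats 218.

Open W1, W3 and W5; minimum total cost 218.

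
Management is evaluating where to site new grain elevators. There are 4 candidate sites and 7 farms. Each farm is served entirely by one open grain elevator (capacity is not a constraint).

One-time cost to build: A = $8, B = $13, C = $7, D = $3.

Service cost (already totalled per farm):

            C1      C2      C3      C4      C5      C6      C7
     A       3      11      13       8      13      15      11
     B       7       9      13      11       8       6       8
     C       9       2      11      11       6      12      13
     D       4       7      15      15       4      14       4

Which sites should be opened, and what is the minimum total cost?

Open C and D; minimum total cost 58.

For any fixed open set, each farm goes to its cheapest open site; total = fixed + service.
{C, D}: C1→D 4, C2→C 2, C3→C 11, C4→C 11, C5→D 4, C6→C 12, C7→D 4. Service 48; fixed 10; total 58.
{A, C, D}: service 44 + fixed 18 = 62
{A, D}: C1→A 3, C2→D 7, C3→A 13, C4→A 8, C5→D 4, C6→D 14, C7→D 4. Service 53; fixed 11; total 64.
{A, B, C, D}: C1→A 3, C2→C 2, C3→C 11, C4→A 8, C5→D 4, C6→B 6, C7→D 4. Service 38; fixed 31; total 69.
No other subset beats 58.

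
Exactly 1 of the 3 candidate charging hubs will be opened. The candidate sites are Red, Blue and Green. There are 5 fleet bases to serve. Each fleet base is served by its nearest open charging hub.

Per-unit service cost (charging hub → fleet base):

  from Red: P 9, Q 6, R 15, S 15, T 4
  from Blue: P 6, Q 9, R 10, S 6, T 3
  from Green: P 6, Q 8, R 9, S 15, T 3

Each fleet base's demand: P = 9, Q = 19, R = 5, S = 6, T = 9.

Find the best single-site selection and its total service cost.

With exactly 1 open, each fleet base uses its cheapest among the chosen.
{Blue}: P→Blue 6·9=54, Q→Blue 9·19=171, R→Blue 10·5=50, S→Blue 6·6=36, T→Blue 3·9=27. Service cost 338.
{Green}: service cost 368
{Red}: service cost 396
Among all 3 size-1 choices, {Blue} is lowest.

Choose Blue only; total service cost 338.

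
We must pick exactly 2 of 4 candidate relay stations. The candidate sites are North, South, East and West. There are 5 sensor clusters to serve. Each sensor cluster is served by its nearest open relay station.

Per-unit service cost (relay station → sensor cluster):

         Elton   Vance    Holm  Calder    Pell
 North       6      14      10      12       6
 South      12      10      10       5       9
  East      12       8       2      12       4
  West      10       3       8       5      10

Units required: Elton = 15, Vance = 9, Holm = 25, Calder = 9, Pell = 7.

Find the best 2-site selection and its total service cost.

With exactly 2 open, each sensor cluster uses its cheapest among the chosen.
{East, West}: Elton→West 10·15=150, Vance→West 3·9=27, Holm→East 2·25=50, Calder→West 5·9=45, Pell→East 4·7=28. Service cost 300.
{North, East}: service cost 348
{South, East}: service cost 375
Among all 6 size-2 choices, {East, West} is lowest.

Choose East and West; total service cost 300.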